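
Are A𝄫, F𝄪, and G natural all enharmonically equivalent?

Yes

Abb is pitch class 7; F## is pitch class 7; G is pitch class 7.
All spellings map to pitch class 7, so they are enharmonically equivalent.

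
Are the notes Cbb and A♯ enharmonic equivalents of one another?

Cbb = pitch class 10 and A# = pitch class 10 — the same pitch class, so they are enharmonic equivalents.

Yes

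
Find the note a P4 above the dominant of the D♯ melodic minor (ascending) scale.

The dominant of D# melodic minor (ascending) is A#.
A perfect fourth (5 semitones) above A# lands on the letter D, giving D#.

D#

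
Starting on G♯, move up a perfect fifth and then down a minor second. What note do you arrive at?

A perfect fifth up from G# is D# (letter D, 7 semitones up).
A minor second down from D# is C## (letter C, 1 semitone down).

C##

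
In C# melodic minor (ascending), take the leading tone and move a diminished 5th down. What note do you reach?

E##

The leading tone of C# melodic minor (ascending) is B#.
A diminished fifth (6 semitones) below B# lands on the letter E, giving E##.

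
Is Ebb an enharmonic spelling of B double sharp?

Ebb is pitch class 2; B## is pitch class 1.
The pitch classes differ (2 vs. 1), so they are not enharmonic equivalents.

No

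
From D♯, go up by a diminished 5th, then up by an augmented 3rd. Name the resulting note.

C##

A diminished fifth up from D# is A (letter A, 6 semitones up).
An augmented third up from A is C## (letter C, 5 semitones up).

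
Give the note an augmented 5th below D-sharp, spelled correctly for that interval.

G

D down a perfect fifth is G, so the target letter is G.
From D#, an augmented fifth is 8 semitones down: G.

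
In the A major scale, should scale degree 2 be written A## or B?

Each scale degree takes a distinct letter name. Degree 2 of a scale on A must use the letter B.
B and A## are enharmonically the same pitch, but only B uses the letter B, so it is the correct spelling here.

B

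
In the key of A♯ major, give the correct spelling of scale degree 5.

E#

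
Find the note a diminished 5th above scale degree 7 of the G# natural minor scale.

Scale degree 7 of G# natural minor is F#.
A diminished fifth (6 semitones) above F# lands on the letter C, giving C.

C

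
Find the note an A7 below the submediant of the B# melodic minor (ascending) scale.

The submediant of B# melodic minor (ascending) is G##.
An augmented seventh (12 semitones) below G## lands on the letter A, giving A.

A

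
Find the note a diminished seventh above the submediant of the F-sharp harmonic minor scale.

The submediant of F# harmonic minor is D.
A diminished seventh (9 semitones) above D lands on the letter C, giving Cb.

Cb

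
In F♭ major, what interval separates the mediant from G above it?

major seventh

The mediant of Fb major is Ab.
Ab up to G: letters A→G make it a seventh; 11 semitones makes it major.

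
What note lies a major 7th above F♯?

E#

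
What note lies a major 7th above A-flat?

G

A up a major seventh is G#, so the target letter is G.
From Ab, a major seventh is 11 semitones up: G.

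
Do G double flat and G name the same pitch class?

No

Two spellings are enharmonically equivalent only if they share a pitch class.
Here Gbb → 5, G → 7; 5 ≠ 7, so they are not.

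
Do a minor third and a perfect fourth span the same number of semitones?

No

A minor third spans 3 semitones; a perfect fourth spans 5.
The spans differ, so they are not enharmonic equivalents.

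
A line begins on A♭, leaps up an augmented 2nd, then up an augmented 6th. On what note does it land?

G##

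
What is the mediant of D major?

Degree 3 takes the letter 2 steps above D, which is F.
In major, degree 3 sits 4 semitones above the tonic. D + 4 semitones is pitch class 6, spelled on F as F#.

F#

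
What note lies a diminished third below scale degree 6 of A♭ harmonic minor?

Scale degree 6 of Ab harmonic minor is Fb.
A diminished third (2 semitones) below Fb lands on the letter D, giving D.

D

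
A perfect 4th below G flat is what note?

A fourth below G lands on the letter D.
A perfect fourth spans 5 semitones, so Gb moves to pitch class 1. On the letter D that is Db.

Db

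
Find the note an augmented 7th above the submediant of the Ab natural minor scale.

E

The submediant of Ab natural minor is Fb.
An augmented seventh (12 semitones) above Fb lands on the letter E, giving E.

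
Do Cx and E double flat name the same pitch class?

C## is pitch class 2; Ebb is pitch class 2.
All spellings map to pitch class 2, so they are enharmonically equivalent.

Yes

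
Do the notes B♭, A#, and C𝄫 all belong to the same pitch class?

Yes

Bb is pitch class 10; A# is pitch class 10; Cbb is pitch class 10.
All spellings map to pitch class 10, so they are enharmonically equivalent.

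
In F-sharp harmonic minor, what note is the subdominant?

B

The F# harmonic minor scale runs F# G# A B C# D E#.
Degree 4 is B.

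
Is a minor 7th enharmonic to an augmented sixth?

Yes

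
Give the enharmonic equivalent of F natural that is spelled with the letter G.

Plain G sits 2 semitones above F, so on the letter G the same pitch needs a double flat: Gbb.

Gbb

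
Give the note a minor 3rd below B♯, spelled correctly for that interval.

G##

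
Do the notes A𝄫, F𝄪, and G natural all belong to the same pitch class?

Abb = pitch class 7 and F## = pitch class 7 and G = pitch class 7 — the same pitch class, so they are enharmonic equivalents.

Yes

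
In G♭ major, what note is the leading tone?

F

Degree 7 takes the letter 6 steps above G, which is F.
In major, degree 7 sits 11 semitones above the tonic. Gb + 11 semitones is pitch class 5, spelled on F as F.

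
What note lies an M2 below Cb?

A second below C lands on the letter B.
A major second spans 2 semitones, so Cb moves to pitch class 9. On the letter B that is Bbb.

Bbb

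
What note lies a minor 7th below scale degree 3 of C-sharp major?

F##

Scale degree 3 of C# major is E#.
A minor seventh (10 semitones) below E# lands on the letter F, giving F##.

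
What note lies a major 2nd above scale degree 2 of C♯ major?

Scale degree 2 of C# major is D#.
A major second (2 semitones) above D# lands on the letter E, giving E#.

E#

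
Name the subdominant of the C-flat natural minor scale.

The Cb natural minor scale runs Cb Db Ebb Fb Gb Abb Bbb.
Degree 4 is Fb.

Fb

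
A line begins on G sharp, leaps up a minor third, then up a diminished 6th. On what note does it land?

Gb

A minor third up from G# is B (letter B, 3 semitones up).
A diminished sixth up from B is Gb (letter G, 7 semitones up).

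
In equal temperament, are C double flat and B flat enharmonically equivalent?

Yes

Cbb = pitch class 10 and Bb = pitch class 10 — the same pitch class, so they are enharmonic equivalents.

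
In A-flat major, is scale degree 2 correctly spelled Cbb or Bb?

Each scale degree takes a distinct letter name. Degree 2 of a scale on A must use the letter B.
Bb and Cbb are enharmonically the same pitch, but only Bb uses the letter B, so it is the correct spelling here.

Bb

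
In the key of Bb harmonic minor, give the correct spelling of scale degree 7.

A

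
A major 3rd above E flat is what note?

E up a major third is G#, so the target letter is G.
From Eb, a major third is 4 semitones up: G.

G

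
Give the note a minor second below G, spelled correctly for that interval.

G down a major second is F, so the target letter is F.
From G, a minor second is 1 semitone down: F#.

F#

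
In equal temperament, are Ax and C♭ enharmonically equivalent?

A## = pitch class 11 and Cb = pitch class 11 — the same pitch class, so they are enharmonic equivalents.

Yes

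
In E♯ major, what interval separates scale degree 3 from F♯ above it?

diminished seventh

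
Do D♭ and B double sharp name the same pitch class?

Db is pitch class 1; B## is pitch class 1.
All spellings map to pitch class 1, so they are enharmonically equivalent.

Yes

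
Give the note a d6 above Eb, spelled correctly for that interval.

Cbb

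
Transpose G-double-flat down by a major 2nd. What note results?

G down a major second is F, so the target letter is F.
From Gbb, a major second is 2 semitones down: Fbb.

Fbb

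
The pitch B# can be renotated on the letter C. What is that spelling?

Plain C sits at the same pitch as B#, so on the letter C the same pitch needs a natural: C.

C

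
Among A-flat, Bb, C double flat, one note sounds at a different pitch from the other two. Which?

Ab

In 12-tone equal temperament, enharmonic equivalents share a pitch class. Ab is pitch class 8; Bb is pitch class 10; Cbb is pitch class 10.
Bb and Cbb share pitch class 10, while Ab is pitch class 8.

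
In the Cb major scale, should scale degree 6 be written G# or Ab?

Each scale degree takes a distinct letter name. Degree 6 of a scale on C must use the letter A.
Ab and G# are enharmonically the same pitch, but only Ab uses the letter A, so it is the correct spelling here.

Ab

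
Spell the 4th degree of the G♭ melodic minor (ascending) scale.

Cb

Degree 4 takes the letter 3 steps above G, which is C.
In melodic minor (ascending), degree 4 sits 5 semitones above the tonic. Gb + 5 semitones is pitch class 11, spelled on C as Cb.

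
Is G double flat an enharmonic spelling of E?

Two spellings are enharmonically equivalent only if they share a pitch class.
Here Gbb → 5, E → 4; 4 ≠ 5, so they are not.

No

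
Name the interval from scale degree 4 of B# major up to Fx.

major second

Scale degree 4 of B# major is E#.
E# up to F##: letters E→F make it a second; 2 semitones makes it major.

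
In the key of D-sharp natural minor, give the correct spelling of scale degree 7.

C#

Degree 7 takes the letter 6 steps above D, which is C.
In natural minor, degree 7 sits 10 semitones above the tonic. D# + 10 semitones is pitch class 1, spelled on C as C#.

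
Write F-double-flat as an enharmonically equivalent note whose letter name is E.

Plain E sits 1 semitone above Fbb, so on the letter E the same pitch needs a flat: Eb.

Eb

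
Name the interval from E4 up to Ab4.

diminished fourth

The letter names run E→A, a span of 3 letter steps, so the interval is some kind of fourth.
E to Ab is 4 semitones. A perfect fourth is 5, so 4 makes it diminished.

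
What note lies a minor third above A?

C

A third above A lands on the letter C.
A minor third spans 3 semitones, so A moves to pitch class 0. On the letter C that is C.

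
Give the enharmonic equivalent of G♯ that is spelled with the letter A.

G# is pitch class 8. The letter A alone is pitch class 9.
To reach pitch class 8 from A requires an offset of -1 semitone, i.e. flat: Ab.

Ab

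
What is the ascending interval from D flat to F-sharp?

augmented third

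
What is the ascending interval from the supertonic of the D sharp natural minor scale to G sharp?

The supertonic of D# natural minor is E#.
E# up to G#: letters E→G make it a third; 3 semitones makes it minor.

minor third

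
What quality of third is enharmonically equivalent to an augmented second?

minor

An augmented second spans 3 semitones.
A third spanning 3 semitones is minor (the major third is 4).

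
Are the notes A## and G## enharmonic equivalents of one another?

No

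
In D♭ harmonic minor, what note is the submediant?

Bbb

Degree 6 takes the letter 5 steps above D, which is B.
In harmonic minor, degree 6 sits 8 semitones above the tonic. Db + 8 semitones is pitch class 9, spelled on B as Bbb.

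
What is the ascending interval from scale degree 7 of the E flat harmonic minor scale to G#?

Scale degree 7 of Eb harmonic minor is D.
D up to G#: letters D→G make it a fourth; 6 semitones makes it augmented.

augmented fourth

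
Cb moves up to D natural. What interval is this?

augmented second

Counting letters C–D gives a second.
Cb→D = 3 semitones, 1 wider than the major second (2), so augmented.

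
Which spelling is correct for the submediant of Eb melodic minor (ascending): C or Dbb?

C

Each scale degree takes a distinct letter name. Degree 6 of a scale on E must use the letter C.
C and Dbb are enharmonically the same pitch, but only C uses the letter C, so it is the correct spelling here.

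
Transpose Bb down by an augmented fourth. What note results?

Fb

B down a perfect fourth is F#, so the target letter is F.
From Bb, an augmented fourth is 6 semitones down: Fb.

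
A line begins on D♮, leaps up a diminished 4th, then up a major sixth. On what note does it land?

Eb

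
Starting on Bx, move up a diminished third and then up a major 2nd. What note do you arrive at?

E#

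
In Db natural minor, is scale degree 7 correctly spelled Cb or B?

Cb

Each scale degree takes a distinct letter name. Degree 7 of a scale on D must use the letter C.
Cb and B are enharmonically the same pitch, but only Cb uses the letter C, so it is the correct spelling here.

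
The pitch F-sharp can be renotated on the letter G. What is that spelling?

F# is pitch class 6. The letter G alone is pitch class 7.
To reach pitch class 6 from G requires an offset of -1 semitone, i.e. flat: Gb.

Gb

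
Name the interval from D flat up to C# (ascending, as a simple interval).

augmented seventh

Counting letters D–E–F–G–A–B–C gives a seventh.
Db→C# = 12 semitones, 1 wider than the major seventh (11), so augmented.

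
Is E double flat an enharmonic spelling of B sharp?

No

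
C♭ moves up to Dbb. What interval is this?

minor second

Counting letters C–D gives a second.
Cb→Dbb = 1 semitone, 1 narrower than the major second (2), so minor.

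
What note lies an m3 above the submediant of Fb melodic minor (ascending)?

Fb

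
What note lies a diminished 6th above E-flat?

Cbb

A sixth above E lands on the letter C.
A diminished sixth spans 7 semitones, so Eb moves to pitch class 10. On the letter C that is Cbb.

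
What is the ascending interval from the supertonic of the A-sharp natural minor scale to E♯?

The supertonic of A# natural minor is B#.
B# up to E#: letters B→E make it a fourth; 5 semitones makes it perfect.

perfect fourth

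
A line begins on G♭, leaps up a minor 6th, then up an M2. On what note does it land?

Fb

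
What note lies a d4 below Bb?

B down a perfect fourth is F#, so the target letter is F.
From Bb, a diminished fourth is 4 semitones down: F#.

F#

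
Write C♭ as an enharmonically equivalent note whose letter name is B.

B

Cb is pitch class 11. The letter B alone is pitch class 11.
Pitch class 11 on B needs no accidental: B.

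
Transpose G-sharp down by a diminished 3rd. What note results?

G down a major third is Eb, so the target letter is E.
From G#, a diminished third is 2 semitones down: E##.

E##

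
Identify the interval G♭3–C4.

The letter names run G→C, a span of 3 letter steps, so the interval is some kind of fourth.
Gb to C is 6 semitones. A perfect fourth is 5, so 6 makes it augmented.

augmented fourth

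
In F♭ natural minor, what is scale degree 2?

Gb

Degree 2 takes the letter 1 step above F, which is G.
In natural minor, degree 2 sits 2 semitones above the tonic. Fb + 2 semitones is pitch class 6, spelled on G as Gb.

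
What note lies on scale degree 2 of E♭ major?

F

Degree 2 takes the letter 1 step above E, which is F.
In major, degree 2 sits 2 semitones above the tonic. Eb + 2 semitones is pitch class 5, spelled on F as F.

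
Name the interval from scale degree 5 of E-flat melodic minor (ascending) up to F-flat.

Scale degree 5 of Eb melodic minor (ascending) is Bb.
Bb up to Fb: letters B→F make it a fifth; 6 semitones makes it diminished.

diminished fifth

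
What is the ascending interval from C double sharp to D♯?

Counting letters C–D gives a second.
C##→D# = 1 semitone, 1 narrower than the major second (2), so minor.

minor second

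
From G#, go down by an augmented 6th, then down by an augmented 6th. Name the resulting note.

Dbb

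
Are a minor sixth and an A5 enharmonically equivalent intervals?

A minor sixth spans 8 semitones; an augmented fifth spans 8.
They are enharmonically equivalent.

Yes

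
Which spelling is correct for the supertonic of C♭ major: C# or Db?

Db

Each scale degree takes a distinct letter name. Degree 2 of a scale on C must use the letter D.
Db and C# are enharmonically the same pitch, but only Db uses the letter D, so it is the correct spelling here.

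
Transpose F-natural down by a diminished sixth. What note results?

F down a major sixth is Ab, so the target letter is A.
From F, a diminished sixth is 7 semitones down: A#.

A#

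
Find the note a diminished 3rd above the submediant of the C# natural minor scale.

Cb

The submediant of C# natural minor is A.
A diminished third (2 semitones) above A lands on the letter C, giving Cb.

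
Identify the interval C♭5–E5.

augmented third

Counting letters C–D–E gives a third.
Cb→E = 5 semitones, 1 wider than the major third (4), so augmented.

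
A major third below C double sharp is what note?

C down a major third is Ab, so the target letter is A.
From C##, a major third is 4 semitones down: A#.

A#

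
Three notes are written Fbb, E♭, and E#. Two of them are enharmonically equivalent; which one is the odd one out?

In 12-tone equal temperament, enharmonic equivalents share a pitch class. Fbb is pitch class 3; Eb is pitch class 3; E# is pitch class 5.
Fbb and Eb share pitch class 3, while E# is pitch class 5.

E#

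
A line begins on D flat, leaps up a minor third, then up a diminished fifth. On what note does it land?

Cbb

A minor third up from Db is Fb (letter F, 3 semitones up).
A diminished fifth up from Fb is Cbb (letter C, 6 semitones up).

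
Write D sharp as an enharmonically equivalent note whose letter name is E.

Eb

D# is pitch class 3. The letter E alone is pitch class 4.
To reach pitch class 3 from E requires an offset of -1 semitone, i.e. flat: Eb.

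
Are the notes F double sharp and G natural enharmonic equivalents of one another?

F## is pitch class 7; G is pitch class 7.
All spellings map to pitch class 7, so they are enharmonically equivalent.

Yes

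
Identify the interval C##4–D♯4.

Counting letters C–D gives a second.
C##→D# = 1 semitone, 1 narrower than the major second (2), so minor.

minor second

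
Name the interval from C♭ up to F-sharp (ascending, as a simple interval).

doubly augmented fourth

The letter names run C→F, a span of 3 letter steps, so the interval is some kind of fourth.
Cb to F# is 7 semitones. A perfect fourth is 5, so 7 makes it doubly augmented.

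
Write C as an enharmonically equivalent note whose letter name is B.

B#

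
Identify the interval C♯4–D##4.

augmented second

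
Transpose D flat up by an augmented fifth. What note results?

A

D up a perfect fifth is A, so the target letter is A.
From Db, an augmented fifth is 8 semitones up: A.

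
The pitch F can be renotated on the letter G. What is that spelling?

Gbb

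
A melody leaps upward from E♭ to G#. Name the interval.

augmented third

Counting letters E–F–G gives a third.
Eb→G# = 5 semitones, 1 wider than the major third (4), so augmented.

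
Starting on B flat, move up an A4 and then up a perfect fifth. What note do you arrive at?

B

An augmented fourth up from Bb is E (letter E, 6 semitones up).
A perfect fifth up from E is B (letter B, 7 semitones up).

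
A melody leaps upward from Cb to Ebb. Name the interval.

minor third

The letter names run C→E, a span of 2 letter steps, so the interval is some kind of third.
Cb to Ebb is 3 semitones. A major third is 4, so 3 makes it minor.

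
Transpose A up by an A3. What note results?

A up a major third is C#, so the target letter is C.
From A, an augmented third is 5 semitones up: C##.

C##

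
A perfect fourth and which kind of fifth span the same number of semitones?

A perfect fourth spans 5 semitones.
A fifth spanning 5 semitones is doubly diminished (the perfect fifth is 7).

doubly diminished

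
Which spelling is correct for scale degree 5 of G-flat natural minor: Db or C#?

Db

Each scale degree takes a distinct letter name. Degree 5 of a scale on G must use the letter D.
Db and C# are enharmonically the same pitch, but only Db uses the letter D, so it is the correct spelling here.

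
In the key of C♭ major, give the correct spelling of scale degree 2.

Db

Degree 2 takes the letter 1 step above C, which is D.
In major, degree 2 sits 2 semitones above the tonic. Cb + 2 semitones is pitch class 1, spelled on D as Db.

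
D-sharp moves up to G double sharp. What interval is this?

The letter names run D→G, a span of 3 letter steps, so the interval is some kind of fourth.
D# to G## is 6 semitones. A perfect fourth is 5, so 6 makes it augmented.

augmented fourth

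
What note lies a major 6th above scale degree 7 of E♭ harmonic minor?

Scale degree 7 of Eb harmonic minor is D.
A major sixth (9 semitones) above D lands on the letter B, giving B.

B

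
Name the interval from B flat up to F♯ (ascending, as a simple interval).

augmented fifth

Counting letters B–C–D–E–F gives a fifth.
Bb→F# = 8 semitones, 1 wider than the perfect fifth (7), so augmented.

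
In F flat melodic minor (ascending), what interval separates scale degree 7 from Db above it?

Scale degree 7 of Fb melodic minor (ascending) is Eb.
Eb up to Db: letters E→D make it a seventh; 10 semitones makes it minor.

minor seventh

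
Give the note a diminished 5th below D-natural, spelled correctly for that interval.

G#

A fifth below D lands on the letter G.
A diminished fifth spans 6 semitones, so D moves to pitch class 8. On the letter G that is G#.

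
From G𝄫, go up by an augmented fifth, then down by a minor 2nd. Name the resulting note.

C

An augmented fifth up from Gbb is Db (letter D, 8 semitones up).
A minor second down from Db is C (letter C, 1 semitone down).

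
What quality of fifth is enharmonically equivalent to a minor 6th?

augmented

A minor sixth spans 8 semitones.
A fifth spanning 8 semitones is augmented (the perfect fifth is 7).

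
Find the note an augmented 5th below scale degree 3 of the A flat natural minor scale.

Scale degree 3 of Ab natural minor is Cb.
An augmented fifth (8 semitones) below Cb lands on the letter F, giving Fbb.

Fbb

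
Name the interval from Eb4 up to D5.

Counting letters E–F–G–A–B–C–D gives a seventh.
Eb→D = 11 semitones, exactly the major seventh.

major seventh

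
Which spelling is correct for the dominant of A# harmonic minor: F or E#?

E#

Each scale degree takes a distinct letter name. Degree 5 of a scale on A must use the letter E.
E# and F are enharmonically the same pitch, but only E# uses the letter E, so it is the correct spelling here.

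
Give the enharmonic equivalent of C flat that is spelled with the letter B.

Plain B sits at the same pitch as Cb, so on the letter B the same pitch needs a natural: B.

B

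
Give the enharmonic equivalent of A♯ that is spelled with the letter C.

Cbb

Plain C sits 2 semitones above A#, so on the letter C the same pitch needs a double flat: Cbb.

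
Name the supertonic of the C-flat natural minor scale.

The Cb natural minor scale runs Cb Db Ebb Fb Gb Abb Bbb.
Degree 2 is Db.

Db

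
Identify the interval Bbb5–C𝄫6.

minor second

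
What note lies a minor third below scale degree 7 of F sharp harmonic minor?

C##

Scale degree 7 of F# harmonic minor is E#.
A minor third (3 semitones) below E# lands on the letter C, giving C##.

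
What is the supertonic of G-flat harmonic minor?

Ab

The Gb harmonic minor scale runs Gb Ab Bbb Cb Db Ebb F.
Degree 2 is Ab.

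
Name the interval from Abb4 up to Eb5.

augmented fifth

Counting letters A–B–C–D–E gives a fifth.
Abb→Eb = 8 semitones, 1 wider than the perfect fifth (7), so augmented.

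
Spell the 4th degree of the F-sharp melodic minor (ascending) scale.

B

Degree 4 takes the letter 3 steps above F, which is B.
In melodic minor (ascending), degree 4 sits 5 semitones above the tonic. F# + 5 semitones is pitch class 11, spelled on B as B.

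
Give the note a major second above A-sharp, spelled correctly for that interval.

A up a major second is B, so the target letter is B.
From A#, a major second is 2 semitones up: B#.

B#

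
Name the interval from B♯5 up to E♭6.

doubly diminished fourth

Counting letters B–C–D–E gives a fourth.
B#→Eb = 3 semitones, 2 narrower than the perfect fourth (5), so doubly diminished.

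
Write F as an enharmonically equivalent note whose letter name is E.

F is pitch class 5. The letter E alone is pitch class 4.
To reach pitch class 5 from E requires an offset of +1 semitone, i.e. sharp: E#.

E#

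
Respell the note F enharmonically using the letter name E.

E#

F is pitch class 5. The letter E alone is pitch class 4.
To reach pitch class 5 from E requires an offset of +1 semitone, i.e. sharp: E#.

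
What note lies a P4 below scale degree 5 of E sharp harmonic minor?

F##

Scale degree 5 of E# harmonic minor is B#.
A perfect fourth (5 semitones) below B# lands on the letter F, giving F##.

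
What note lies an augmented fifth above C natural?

C up a perfect fifth is G, so the target letter is G.
From C, an augmented fifth is 8 semitones up: G#.

G#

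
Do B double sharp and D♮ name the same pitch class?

B## is pitch class 1; D is pitch class 2.
The pitch classes differ (1 vs. 2), so they are not enharmonic equivalents.

No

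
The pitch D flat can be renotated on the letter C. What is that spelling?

Db is pitch class 1. The letter C alone is pitch class 0.
To reach pitch class 1 from C requires an offset of +1 semitone, i.e. sharp: C#.

C#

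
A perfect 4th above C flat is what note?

Fb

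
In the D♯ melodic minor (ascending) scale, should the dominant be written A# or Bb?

Each scale degree takes a distinct letter name. Degree 5 of a scale on D must use the letter A.
A# and Bb are enharmonically the same pitch, but only A# uses the letter A, so it is the correct spelling here.

A#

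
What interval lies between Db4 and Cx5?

The letter names run D→C, a span of 6 letter steps, so the interval is some kind of seventh.
Db to C## is 13 semitones. A major seventh is 11, so 13 makes it doubly augmented.

doubly augmented seventh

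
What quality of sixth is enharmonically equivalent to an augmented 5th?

minor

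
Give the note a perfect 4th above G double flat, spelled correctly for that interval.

Cbb

A fourth above G lands on the letter C.
A perfect fourth spans 5 semitones, so Gbb moves to pitch class 10. On the letter C that is Cbb.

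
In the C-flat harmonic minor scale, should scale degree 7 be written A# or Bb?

Bb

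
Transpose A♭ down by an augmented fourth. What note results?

Ebb

A down a perfect fourth is E, so the target letter is E.
From Ab, an augmented fourth is 6 semitones down: Ebb.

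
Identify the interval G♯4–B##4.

augmented third

The letter names run G→B, a span of 2 letter steps, so the interval is some kind of third.
G# to B## is 5 semitones. A major third is 4, so 5 makes it augmented.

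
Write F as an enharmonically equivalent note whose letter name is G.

Gbb

F is pitch class 5. The letter G alone is pitch class 7.
To reach pitch class 5 from G requires an offset of -2 semitones, i.e. double flat: Gbb.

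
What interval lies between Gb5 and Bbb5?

minor third

Counting letters G–A–B gives a third.
Gb→Bbb = 3 semitones, 1 narrower than the major third (4), so minor.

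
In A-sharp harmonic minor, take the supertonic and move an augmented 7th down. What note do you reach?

C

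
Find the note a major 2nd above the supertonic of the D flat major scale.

F

The supertonic of Db major is Eb.
A major second (2 semitones) above Eb lands on the letter F, giving F.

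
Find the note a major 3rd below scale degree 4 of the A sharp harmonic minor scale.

Scale degree 4 of A# harmonic minor is D#.
A major third (4 semitones) below D# lands on the letter B, giving B.

B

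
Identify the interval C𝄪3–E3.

Counting letters C–D–E gives a third.
C##→E = 2 semitones, 2 narrower than the major third (4), so diminished.

diminished third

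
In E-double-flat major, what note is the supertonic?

Fb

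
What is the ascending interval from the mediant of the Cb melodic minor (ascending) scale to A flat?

augmented fourth

The mediant of Cb melodic minor (ascending) is Ebb.
Ebb up to Ab: letters E→A make it a fourth; 6 semitones makes it augmented.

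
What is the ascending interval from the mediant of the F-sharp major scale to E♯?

The mediant of F# major is A#.
A# up to E#: letters A→E make it a fifth; 7 semitones makes it perfect.

perfect fifth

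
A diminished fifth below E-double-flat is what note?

Ab

A fifth below E lands on the letter A.
A diminished fifth spans 6 semitones, so Ebb moves to pitch class 8. On the letter A that is Ab.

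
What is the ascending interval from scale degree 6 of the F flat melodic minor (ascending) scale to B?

augmented sixth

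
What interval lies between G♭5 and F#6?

augmented seventh

Counting letters G–A–B–C–D–E–F gives a seventh.
Gb→F# = 12 semitones, 1 wider than the major seventh (11), so augmented.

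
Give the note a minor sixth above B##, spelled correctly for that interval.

G##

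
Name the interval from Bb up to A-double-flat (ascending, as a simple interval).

diminished seventh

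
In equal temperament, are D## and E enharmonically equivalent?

D## is pitch class 4; E is pitch class 4.
All spellings map to pitch class 4, so they are enharmonically equivalent.

Yes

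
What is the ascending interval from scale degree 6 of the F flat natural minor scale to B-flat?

Scale degree 6 of Fb natural minor is Dbb.
Dbb up to Bb: letters D→B make it a sixth; 10 semitones makes it augmented.

augmented sixth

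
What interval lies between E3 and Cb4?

Counting letters E–F–G–A–B–C gives a sixth.
E→Cb = 7 semitones, 2 narrower than the major sixth (9), so diminished.

diminished sixth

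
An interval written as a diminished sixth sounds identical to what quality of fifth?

A diminished sixth spans 7 semitones.
A fifth spanning 7 semitones is perfect (the perfect fifth is 7).

perfect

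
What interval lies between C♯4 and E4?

minor third

The letter names run C→E, a span of 2 letter steps, so the interval is some kind of third.
C# to E is 3 semitones. A major third is 4, so 3 makes it minor.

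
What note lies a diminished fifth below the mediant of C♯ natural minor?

A#

The mediant of C# natural minor is E.
A diminished fifth (6 semitones) below E lands on the letter A, giving A#.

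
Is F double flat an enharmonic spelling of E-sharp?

No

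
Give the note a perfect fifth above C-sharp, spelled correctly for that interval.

G#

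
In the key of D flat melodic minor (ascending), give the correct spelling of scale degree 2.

The Db melodic minor (ascending) scale runs Db Eb Fb Gb Ab Bb C.
Degree 2 is Eb.

Eb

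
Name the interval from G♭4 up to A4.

augmented second

The letter names run G→A, a span of 1 letter step, so the interval is some kind of second.
Gb to A is 3 semitones. A major second is 2, so 3 makes it augmented.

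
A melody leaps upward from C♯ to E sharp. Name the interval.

major third

Counting letters C–D–E gives a third.
C#→E# = 4 semitones, exactly the major third.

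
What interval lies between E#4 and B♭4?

Counting letters E–F–G–A–B gives a fifth.
E#→Bb = 5 semitones, 2 narrower than the perfect fifth (7), so doubly diminished.

doubly diminished fifth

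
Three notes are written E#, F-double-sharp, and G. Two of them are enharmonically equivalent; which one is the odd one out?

E#

In 12-tone equal temperament, enharmonic equivalents share a pitch class. E# is pitch class 5; F## is pitch class 7; G is pitch class 7.
F## and G share pitch class 7, while E# is pitch class 5.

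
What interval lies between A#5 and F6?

diminished sixth

Counting letters A–B–C–D–E–F gives a sixth.
A#→F = 7 semitones, 2 narrower than the major sixth (9), so diminished.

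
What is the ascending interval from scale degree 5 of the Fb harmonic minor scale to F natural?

augmented fourth

Scale degree 5 of Fb harmonic minor is Cb.
Cb up to F: letters C→F make it a fourth; 6 semitones makes it augmented.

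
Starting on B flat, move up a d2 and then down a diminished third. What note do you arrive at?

Ab

A diminished second up from Bb is Cbb (letter C, 0 semitones up).
A diminished third down from Cbb is Ab (letter A, 2 semitones down).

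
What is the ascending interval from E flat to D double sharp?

The letter names run E→D, a span of 6 letter steps, so the interval is some kind of seventh.
Eb to D## is 13 semitones. A major seventh is 11, so 13 makes it doubly augmented.

doubly augmented seventh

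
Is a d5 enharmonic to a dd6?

Yes

A diminished fifth spans 6 semitones; a doubly diminished sixth spans 6.
They are enharmonically equivalent.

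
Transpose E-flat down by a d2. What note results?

E down a major second is D, so the target letter is D.
From Eb, a diminished second is 0 semitones down: D#.

D#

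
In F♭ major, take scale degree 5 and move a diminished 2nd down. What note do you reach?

Scale degree 5 of Fb major is Cb.
A diminished second (0 semitones) below Cb lands on the letter B, giving B.

B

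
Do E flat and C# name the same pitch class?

Eb is pitch class 3; C# is pitch class 1.
The pitch classes differ (3 vs. 1), so they are not enharmonic equivalents.

No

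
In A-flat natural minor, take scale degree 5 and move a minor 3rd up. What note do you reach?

Gb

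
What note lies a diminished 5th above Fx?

C#

F up a perfect fifth is C, so the target letter is C.
From F##, a diminished fifth is 6 semitones up: C#.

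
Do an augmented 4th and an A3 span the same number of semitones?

No

An augmented fourth spans 6 semitones; an augmented third spans 5.
The spans differ, so they are not enharmonic equivalents.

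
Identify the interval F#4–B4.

The letter names run F→B, a span of 3 letter steps, so the interval is some kind of fourth.
F# to B is 5 semitones. A perfect fourth is 5, so 5 makes it perfect.

perfect fourth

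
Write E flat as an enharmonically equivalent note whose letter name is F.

Plain F sits 2 semitones above Eb, so on the letter F the same pitch needs a double flat: Fbb.

Fbb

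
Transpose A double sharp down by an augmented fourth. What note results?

A fourth below A lands on the letter E.
An augmented fourth spans 6 semitones, so A## moves to pitch class 5. On the letter E that is E#.

E#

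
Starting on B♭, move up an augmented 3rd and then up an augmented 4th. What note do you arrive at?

An augmented third up from Bb is D# (letter D, 5 semitones up).
An augmented fourth up from D# is G## (letter G, 6 semitones up).

G##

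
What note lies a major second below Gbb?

A second below G lands on the letter F.
A major second spans 2 semitones, so Gbb moves to pitch class 3. On the letter F that is Fbb.

Fbb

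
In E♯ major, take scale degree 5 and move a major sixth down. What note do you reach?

D#

Scale degree 5 of E# major is B#.
A major sixth (9 semitones) below B# lands on the letter D, giving D#.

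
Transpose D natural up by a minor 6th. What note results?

Bb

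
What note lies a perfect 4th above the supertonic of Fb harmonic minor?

Cb

The supertonic of Fb harmonic minor is Gb.
A perfect fourth (5 semitones) above Gb lands on the letter C, giving Cb.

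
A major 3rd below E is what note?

C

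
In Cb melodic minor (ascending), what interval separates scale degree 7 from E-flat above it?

Scale degree 7 of Cb melodic minor (ascending) is Bb.
Bb up to Eb: letters B→E make it a fourth; 5 semitones makes it perfect.

perfect fourth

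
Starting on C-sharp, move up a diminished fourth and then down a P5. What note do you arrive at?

Bb

A diminished fourth up from C# is F (letter F, 4 semitones up).
A perfect fifth down from F is Bb (letter B, 7 semitones down).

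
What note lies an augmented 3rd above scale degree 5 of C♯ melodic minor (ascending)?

B##

Scale degree 5 of C# melodic minor (ascending) is G#.
An augmented third (5 semitones) above G# lands on the letter B, giving B##.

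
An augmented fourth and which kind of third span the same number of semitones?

doubly augmented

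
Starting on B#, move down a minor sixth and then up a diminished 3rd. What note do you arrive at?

A minor sixth down from B# is D## (letter D, 8 semitones down).
A diminished third up from D## is F# (letter F, 2 semitones up).

F#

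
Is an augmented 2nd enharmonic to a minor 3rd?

Yes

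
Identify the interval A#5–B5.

The letter names run A→B, a span of 1 letter step, so the interval is some kind of second.
A# to B is 1 semitone. A major second is 2, so 1 makes it minor.

minor second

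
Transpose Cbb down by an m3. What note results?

Abb

C down a major third is Ab, so the target letter is A.
From Cbb, a minor third is 3 semitones down: Abb.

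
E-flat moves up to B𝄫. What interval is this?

The letter names run E→B, a span of 4 letter steps, so the interval is some kind of fifth.
Eb to Bbb is 6 semitones. A perfect fifth is 7, so 6 makes it diminished.

diminished fifth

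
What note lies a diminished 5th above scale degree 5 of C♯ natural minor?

D

Scale degree 5 of C# natural minor is G#.
A diminished fifth (6 semitones) above G# lands on the letter D, giving D.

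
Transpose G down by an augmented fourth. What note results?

Db

A fourth below G lands on the letter D.
An augmented fourth spans 6 semitones, so G moves to pitch class 1. On the letter D that is Db.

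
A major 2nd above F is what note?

F up a major second is G, so the target letter is G.
From F, a major second is 2 semitones up: G.

G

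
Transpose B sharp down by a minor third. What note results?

B down a major third is G, so the target letter is G.
From B#, a minor third is 3 semitones down: G##.

G##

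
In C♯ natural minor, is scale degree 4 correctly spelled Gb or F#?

F#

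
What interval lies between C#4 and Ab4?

The letter names run C→A, a span of 5 letter steps, so the interval is some kind of sixth.
C# to Ab is 7 semitones. A major sixth is 9, so 7 makes it diminished.

diminished sixth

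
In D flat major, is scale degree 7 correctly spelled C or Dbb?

C

Each scale degree takes a distinct letter name. Degree 7 of a scale on D must use the letter C.
C and Dbb are enharmonically the same pitch, but only C uses the letter C, so it is the correct spelling here.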